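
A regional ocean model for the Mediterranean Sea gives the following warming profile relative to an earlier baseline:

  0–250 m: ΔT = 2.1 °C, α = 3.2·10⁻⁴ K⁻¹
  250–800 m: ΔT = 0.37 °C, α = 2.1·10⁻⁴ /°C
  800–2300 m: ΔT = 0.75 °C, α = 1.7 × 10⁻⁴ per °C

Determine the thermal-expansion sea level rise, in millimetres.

Layer 1: 250 × 3.2×10⁻⁴ × 2.1 = 0.16800 m
Layer 2: 0.37 × 550 × 2.1×10⁻⁴ = 0.042735 m
800–2300 m: 1500 × 1.7×10⁻⁴ × 0.75 = 0.19125 m
Δh = 0.16800 + 0.042735 + 0.19125 = 0.401985 m ≈ 400 mm

Δh = 400 mm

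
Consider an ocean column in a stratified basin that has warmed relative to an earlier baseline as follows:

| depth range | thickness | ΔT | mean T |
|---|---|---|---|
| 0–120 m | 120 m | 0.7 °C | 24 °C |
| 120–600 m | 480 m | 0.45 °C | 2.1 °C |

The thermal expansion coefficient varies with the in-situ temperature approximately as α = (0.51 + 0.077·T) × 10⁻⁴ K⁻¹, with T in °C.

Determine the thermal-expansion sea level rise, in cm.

Δh ≈ 3.4 cm

Layer 1: α = (0.51 + 0.077×24)×10⁻⁴ = 2.358×10⁻⁴ K⁻¹
Layer 2: α = (0.51 + 0.077×2.1)×10⁻⁴ = 0.6717×10⁻⁴ K⁻¹
Layer 1: 120 × 2.358×10⁻⁴ × 0.7 = 0.0198072 m
120–600 m: 0.45 × 480 × 0.6717×10⁻⁴ = 0.01450872 m
Δh = 0.0198072 + 0.01450872 = 0.03431592 m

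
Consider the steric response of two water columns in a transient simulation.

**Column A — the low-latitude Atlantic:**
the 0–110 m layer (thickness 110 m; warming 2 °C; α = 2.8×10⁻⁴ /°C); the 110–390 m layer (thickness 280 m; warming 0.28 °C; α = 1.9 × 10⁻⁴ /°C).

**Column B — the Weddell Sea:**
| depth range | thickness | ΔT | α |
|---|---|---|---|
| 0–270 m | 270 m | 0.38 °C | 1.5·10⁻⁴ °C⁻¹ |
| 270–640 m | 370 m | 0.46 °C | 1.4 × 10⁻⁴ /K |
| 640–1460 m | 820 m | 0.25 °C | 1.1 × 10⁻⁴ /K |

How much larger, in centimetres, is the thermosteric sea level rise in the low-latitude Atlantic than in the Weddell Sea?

A 110 × 2 × 2.8×10⁻⁴ = 0.06160 m
A 280 × 0.28 × 1.9×10⁻⁴ = 0.014896 m
A total: 0.076496 m
B 270 × 0.38 × 1.5×10⁻⁴ = 0.01539 m
B 0.46 × 1.4×10⁻⁴ × 370 = 0.023828 m
B Layer 3: 1.1×10⁻⁴ × 0.25 × 820 = 0.02255 m
B total: 0.061768 m
Difference: 0.076496 − 0.061768 = 0.014728 m

Δh_A − Δh_B ≈ 1.5 cm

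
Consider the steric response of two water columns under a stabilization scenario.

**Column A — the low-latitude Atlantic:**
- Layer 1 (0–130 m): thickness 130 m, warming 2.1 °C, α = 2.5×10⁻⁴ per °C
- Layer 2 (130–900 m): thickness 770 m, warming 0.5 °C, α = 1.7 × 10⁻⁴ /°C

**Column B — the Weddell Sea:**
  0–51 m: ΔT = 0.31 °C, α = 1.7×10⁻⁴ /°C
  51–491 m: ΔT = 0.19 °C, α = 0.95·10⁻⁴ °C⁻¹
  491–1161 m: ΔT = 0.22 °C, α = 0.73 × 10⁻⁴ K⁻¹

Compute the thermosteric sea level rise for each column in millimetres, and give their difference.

Δh_A ≈ 130 mm, Δh_B ≈ 21 mm; difference ≈ 110 mm

A Layer 1: 2.1 × 130 × 2.5×10⁻⁴ = 0.06825 m
A 130–900 m: 0.5 × 1.7×10⁻⁴ × 770 = 0.06545 m
A total: 0.13370 m
B 51 × 1.7×10⁻⁴ × 0.31 = 0.0026877 m
B 0.95×10⁻⁴ × 440 × 0.19 = 0.007942 m
B 670 × 0.73×10⁻⁴ × 0.22 = 0.0107602 m
B total: 0.0213899 m
Difference: 0.13370 − 0.0213899 = 0.1123101 m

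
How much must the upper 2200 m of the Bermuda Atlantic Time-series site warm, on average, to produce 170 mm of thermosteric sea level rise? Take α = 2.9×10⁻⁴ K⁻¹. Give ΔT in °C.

0.27 °C

ΔT = Δh/(αH) = 0.17 / (2.9×10⁻⁴ × 2200) ≈ 0.2665 °C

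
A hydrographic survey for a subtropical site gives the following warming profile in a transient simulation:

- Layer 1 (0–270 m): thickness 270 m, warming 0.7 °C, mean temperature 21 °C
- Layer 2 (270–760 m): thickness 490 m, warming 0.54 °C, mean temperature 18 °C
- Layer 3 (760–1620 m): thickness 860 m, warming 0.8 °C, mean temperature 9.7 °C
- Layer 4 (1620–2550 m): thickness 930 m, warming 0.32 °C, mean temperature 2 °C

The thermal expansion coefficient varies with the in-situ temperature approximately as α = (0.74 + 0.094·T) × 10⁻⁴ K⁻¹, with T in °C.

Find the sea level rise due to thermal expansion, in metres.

0.257 m of thermosteric rise

Layer 1: α = (0.74 + 0.094×21)×10⁻⁴ = 2.714×10⁻⁴ K⁻¹
Layer 2: α = (0.74 + 0.094×18)×10⁻⁴ = 2.432×10⁻⁴ K⁻¹
Layer 3: α = (0.74 + 0.094×9.7)×10⁻⁴ = 1.6518×10⁻⁴ K⁻¹
Layer 4: α = (0.74 + 0.094×2)×10⁻⁴ = 0.928×10⁻⁴ K⁻¹
0–270 m: 2.714×10⁻⁴ × 0.7 × 270 = 0.0512946 m
270–760 m: 0.54 × 490 × 2.432×10⁻⁴ = 0.06435072 m
Layer 3: 0.8 × 860 × 1.6518×10⁻⁴ = 0.11364384 m
Layer 4: 0.32 × 930 × 0.928×10⁻⁴ = 0.02761728 m
Δh = 0.0512946 + 0.06435072 + 0.11364384 + 0.02761728 = 0.25690644 m ≈ 0.257 m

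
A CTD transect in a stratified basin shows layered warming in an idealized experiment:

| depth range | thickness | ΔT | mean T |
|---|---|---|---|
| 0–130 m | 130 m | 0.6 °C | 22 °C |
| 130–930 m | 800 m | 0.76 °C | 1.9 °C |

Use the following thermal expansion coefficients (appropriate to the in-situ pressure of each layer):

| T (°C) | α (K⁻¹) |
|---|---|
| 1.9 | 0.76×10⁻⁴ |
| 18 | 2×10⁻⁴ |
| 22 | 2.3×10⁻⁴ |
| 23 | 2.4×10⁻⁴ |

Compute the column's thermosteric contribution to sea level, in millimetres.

64 mm

Layer 1 at 22 °C → α = 2.3×10⁻⁴ K⁻¹
Layer 2 at 1.9 °C → α = 0.76×10⁻⁴ K⁻¹
2.3×10⁻⁴ × 130 × 0.6 = 0.01794 m
Layer 2: 0.76 × 0.76×10⁻⁴ × 800 = 0.046208 m
Δh = 0.01794 + 0.046208 = 0.064148 m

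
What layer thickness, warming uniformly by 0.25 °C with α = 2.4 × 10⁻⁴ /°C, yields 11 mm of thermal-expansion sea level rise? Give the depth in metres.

about 183 m

H = Δh/(αΔT) = 0.011 / (2.4×10⁻⁴ × 0.25) ≈ 183.3 m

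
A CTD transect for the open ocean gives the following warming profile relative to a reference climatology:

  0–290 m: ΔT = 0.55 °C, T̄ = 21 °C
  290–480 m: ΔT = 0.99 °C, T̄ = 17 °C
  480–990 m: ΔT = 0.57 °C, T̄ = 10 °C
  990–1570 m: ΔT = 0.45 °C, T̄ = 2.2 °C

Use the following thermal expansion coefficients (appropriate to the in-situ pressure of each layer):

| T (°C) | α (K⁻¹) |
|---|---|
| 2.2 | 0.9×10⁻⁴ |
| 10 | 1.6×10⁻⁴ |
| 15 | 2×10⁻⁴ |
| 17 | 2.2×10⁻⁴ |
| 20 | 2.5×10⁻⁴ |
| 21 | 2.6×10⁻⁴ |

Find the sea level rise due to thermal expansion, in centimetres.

15 cm of thermosteric rise

Layer 1 at 21 °C → α = 2.6×10⁻⁴ K⁻¹
Layer 2 at 17 °C → α = 2.2×10⁻⁴ K⁻¹
Layer 3 at 10 °C → α = 1.6×10⁻⁴ K⁻¹
Layer 4 at 2.2 °C → α = 0.9×10⁻⁴ K⁻¹
0–290 m: 0.55 × 2.6×10⁻⁴ × 290 = 0.04147 m
Layer 2: 2.2×10⁻⁴ × 190 × 0.99 = 0.041382 m
480–990 m: 1.6×10⁻⁴ × 510 × 0.57 = 0.046512 m
990–1570 m: 0.45 × 580 × 0.9×10⁻⁴ = 0.02349 m
Δh = 0.04147 + 0.041382 + 0.046512 + 0.02349 = 0.152854 m ≈ 15 cm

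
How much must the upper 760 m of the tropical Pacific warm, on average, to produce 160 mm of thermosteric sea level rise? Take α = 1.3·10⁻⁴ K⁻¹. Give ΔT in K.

1.6 K

ΔT = Δh/(αH) = 0.16 / (1.3×10⁻⁴ × 760) ≈ 1.619 K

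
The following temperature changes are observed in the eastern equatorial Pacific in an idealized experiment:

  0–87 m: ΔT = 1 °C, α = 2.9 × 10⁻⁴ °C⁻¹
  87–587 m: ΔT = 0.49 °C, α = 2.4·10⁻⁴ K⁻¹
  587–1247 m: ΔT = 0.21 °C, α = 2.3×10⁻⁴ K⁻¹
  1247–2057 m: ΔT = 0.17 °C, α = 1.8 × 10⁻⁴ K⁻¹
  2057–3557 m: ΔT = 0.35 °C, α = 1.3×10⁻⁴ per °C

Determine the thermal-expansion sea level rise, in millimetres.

0–87 m: 1 × 87 × 2.9×10⁻⁴ = 0.02523 m
Layer 2: 2.4×10⁻⁴ × 0.49 × 500 = 0.05880 m
2.3×10⁻⁴ × 0.21 × 660 = 0.031878 m
810 × 0.17 × 1.8×10⁻⁴ = 0.024786 m
0.35 × 1.3×10⁻⁴ × 1500 = 0.06825 m
Δh = 0.02523 + 0.05880 + 0.031878 + 0.024786 + 0.06825 = 0.208944 m

209 mm of thermosteric rise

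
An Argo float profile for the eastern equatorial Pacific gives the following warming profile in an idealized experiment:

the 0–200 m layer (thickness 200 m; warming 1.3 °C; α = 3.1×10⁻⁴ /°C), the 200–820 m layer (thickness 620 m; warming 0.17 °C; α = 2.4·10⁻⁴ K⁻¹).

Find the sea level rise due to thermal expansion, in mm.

Δh = 106 mm

1.3 × 3.1×10⁻⁴ × 200 = 0.08060 m
0.17 × 2.4×10⁻⁴ × 620 = 0.025296 m
Δh = 0.08060 + 0.025296 = 0.105896 m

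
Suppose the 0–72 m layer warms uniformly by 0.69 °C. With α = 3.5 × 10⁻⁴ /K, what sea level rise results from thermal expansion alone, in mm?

Δh ≈ 17.4 mm

Δh = αΔT·H = 3.5×10⁻⁴ × 0.69 × 72 = 0.017388 m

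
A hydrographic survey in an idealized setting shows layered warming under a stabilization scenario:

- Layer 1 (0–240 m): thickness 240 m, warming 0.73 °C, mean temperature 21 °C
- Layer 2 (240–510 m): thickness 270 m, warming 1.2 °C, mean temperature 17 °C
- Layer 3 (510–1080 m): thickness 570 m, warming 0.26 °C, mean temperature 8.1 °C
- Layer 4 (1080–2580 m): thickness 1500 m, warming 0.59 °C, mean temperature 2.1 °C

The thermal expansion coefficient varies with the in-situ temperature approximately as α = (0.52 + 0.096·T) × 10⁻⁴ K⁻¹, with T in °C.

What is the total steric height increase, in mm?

about 197 mm

Layer 1: α = (0.52 + 0.096×21)×10⁻⁴ = 2.536×10⁻⁴ K⁻¹
Layer 2: α = (0.52 + 0.096×17)×10⁻⁴ = 2.152×10⁻⁴ K⁻¹
Layer 3: α = (0.52 + 0.096×8.1)×10⁻⁴ = 1.2976×10⁻⁴ K⁻¹
Layer 4: α = (0.52 + 0.096×2.1)×10⁻⁴ = 0.7216×10⁻⁴ K⁻¹
240 × 0.73 × 2.536×10⁻⁴ = 0.04443072 m
1.2 × 270 × 2.152×10⁻⁴ = 0.0697248 m
510–1080 m: 570 × 1.2976×10⁻⁴ × 0.26 = 0.019230432 m
1080–2580 m: 1500 × 0.59 × 0.7216×10⁻⁴ = 0.0638616 m
Δh = 0.04443072 + 0.0697248 + 0.019230432 + 0.0638616 = 0.197247552 m ≈ 197 mm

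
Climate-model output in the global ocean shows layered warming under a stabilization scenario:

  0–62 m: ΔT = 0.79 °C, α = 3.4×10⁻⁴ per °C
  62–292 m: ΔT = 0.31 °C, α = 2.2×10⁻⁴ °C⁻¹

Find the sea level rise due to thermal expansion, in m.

Layer 1: 3.4×10⁻⁴ × 0.79 × 62 = 0.0166532 m
Layer 2: 2.2×10⁻⁴ × 230 × 0.31 = 0.015686 m
Δh = 0.0166532 + 0.015686 = 0.0323392 m

0.0323 m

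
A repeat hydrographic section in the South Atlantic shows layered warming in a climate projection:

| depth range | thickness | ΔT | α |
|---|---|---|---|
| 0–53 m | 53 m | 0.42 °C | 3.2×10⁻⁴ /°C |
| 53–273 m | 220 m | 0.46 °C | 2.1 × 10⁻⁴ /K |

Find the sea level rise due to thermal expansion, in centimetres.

0–53 m: 3.2×10⁻⁴ × 0.42 × 53 = 0.0071232 m
Layer 2: 220 × 2.1×10⁻⁴ × 0.46 = 0.021252 m
Δh = 0.0071232 + 0.021252 = 0.0283752 m ≈ 2.84 cm

Δh ≈ 2.84 cm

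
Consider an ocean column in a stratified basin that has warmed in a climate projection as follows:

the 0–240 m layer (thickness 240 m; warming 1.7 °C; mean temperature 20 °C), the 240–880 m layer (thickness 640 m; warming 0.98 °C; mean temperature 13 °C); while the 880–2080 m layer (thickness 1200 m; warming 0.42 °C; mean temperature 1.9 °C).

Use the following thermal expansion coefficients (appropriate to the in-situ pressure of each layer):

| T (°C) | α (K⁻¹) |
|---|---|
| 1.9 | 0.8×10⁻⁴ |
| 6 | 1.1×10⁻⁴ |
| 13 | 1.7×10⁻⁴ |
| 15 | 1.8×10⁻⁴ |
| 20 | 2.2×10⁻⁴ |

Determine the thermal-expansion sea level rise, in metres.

Δh ≈ 0.237 m

Layer 1 at 20 °C → α = 2.2×10⁻⁴ K⁻¹
Layer 2 at 13 °C → α = 1.7×10⁻⁴ K⁻¹
Layer 3 at 1.9 °C → α = 0.8×10⁻⁴ K⁻¹
Layer 1: 240 × 2.2×10⁻⁴ × 1.7 = 0.08976 m
Layer 2: 1.7×10⁻⁴ × 0.98 × 640 = 0.106624 m
0.8×10⁻⁴ × 0.42 × 1200 = 0.04032 m
Δh = 0.08976 + 0.106624 + 0.04032 = 0.236704 m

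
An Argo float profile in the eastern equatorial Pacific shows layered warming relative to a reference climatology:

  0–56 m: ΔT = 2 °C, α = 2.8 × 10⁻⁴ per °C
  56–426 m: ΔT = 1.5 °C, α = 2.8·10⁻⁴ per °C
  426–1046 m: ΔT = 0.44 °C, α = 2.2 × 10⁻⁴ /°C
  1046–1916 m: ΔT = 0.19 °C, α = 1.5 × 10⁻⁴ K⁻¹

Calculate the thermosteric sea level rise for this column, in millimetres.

about 270 mm

2 × 2.8×10⁻⁴ × 56 = 0.03136 m
Layer 2: 1.5 × 2.8×10⁻⁴ × 370 = 0.15540 m
2.2×10⁻⁴ × 620 × 0.44 = 0.060016 m
1046–1916 m: 0.19 × 870 × 1.5×10⁻⁴ = 0.024795 m
Δh = 0.03136 + 0.15540 + 0.060016 + 0.024795 = 0.271571 m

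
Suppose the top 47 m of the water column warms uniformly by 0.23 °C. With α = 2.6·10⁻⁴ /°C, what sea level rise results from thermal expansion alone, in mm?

2.8 mm of thermosteric rise

Δh = αΔT·H = 2.6×10⁻⁴ × 0.23 × 47 = 0.0028106 m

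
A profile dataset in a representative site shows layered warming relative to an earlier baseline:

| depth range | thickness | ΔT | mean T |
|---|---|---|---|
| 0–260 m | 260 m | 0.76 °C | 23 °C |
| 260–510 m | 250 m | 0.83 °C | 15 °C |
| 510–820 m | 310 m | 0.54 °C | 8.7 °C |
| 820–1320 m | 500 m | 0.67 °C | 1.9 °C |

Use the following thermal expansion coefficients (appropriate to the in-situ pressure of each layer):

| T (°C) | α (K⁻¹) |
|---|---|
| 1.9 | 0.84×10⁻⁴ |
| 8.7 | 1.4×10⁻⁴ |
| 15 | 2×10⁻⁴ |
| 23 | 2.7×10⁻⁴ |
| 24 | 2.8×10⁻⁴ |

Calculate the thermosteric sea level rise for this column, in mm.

Layer 1 at 23 °C → α = 2.7×10⁻⁴ K⁻¹
Layer 2 at 15 °C → α = 2×10⁻⁴ K⁻¹
Layer 3 at 8.7 °C → α = 1.4×10⁻⁴ K⁻¹
Layer 4 at 1.9 °C → α = 0.84×10⁻⁴ K⁻¹
Layer 1: 2.7×10⁻⁴ × 0.76 × 260 = 0.053352 m
250 × 2×10⁻⁴ × 0.83 = 0.04150 m
Layer 3: 0.54 × 310 × 1.4×10⁻⁴ = 0.023436 m
Layer 4: 500 × 0.67 × 0.84×10⁻⁴ = 0.02814 m
Δh = 0.053352 + 0.04150 + 0.023436 + 0.02814 = 0.146428 m

Δh = 146 mm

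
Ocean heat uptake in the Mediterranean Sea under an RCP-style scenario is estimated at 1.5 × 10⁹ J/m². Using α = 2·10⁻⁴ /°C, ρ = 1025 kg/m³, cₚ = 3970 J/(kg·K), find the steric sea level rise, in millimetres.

Δh = αQ/(ρcₚ) = 2×10⁻⁴ × 1.5×10⁹ / (1025 × 3970) ≈ 0.073724 m

Δh = 73.7 mm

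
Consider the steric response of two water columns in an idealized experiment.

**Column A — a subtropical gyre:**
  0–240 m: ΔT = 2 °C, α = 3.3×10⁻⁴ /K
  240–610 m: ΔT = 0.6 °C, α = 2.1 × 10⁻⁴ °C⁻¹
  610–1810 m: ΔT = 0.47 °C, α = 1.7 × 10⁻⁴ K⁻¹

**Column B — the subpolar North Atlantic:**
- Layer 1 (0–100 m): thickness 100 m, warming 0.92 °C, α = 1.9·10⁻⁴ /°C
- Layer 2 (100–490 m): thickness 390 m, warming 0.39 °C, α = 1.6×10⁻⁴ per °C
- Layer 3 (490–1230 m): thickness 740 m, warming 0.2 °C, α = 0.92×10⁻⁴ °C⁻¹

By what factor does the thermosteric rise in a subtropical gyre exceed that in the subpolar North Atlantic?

A 240 × 2 × 3.3×10⁻⁴ = 0.15840 m
A 240–610 m: 370 × 2.1×10⁻⁴ × 0.6 = 0.04662 m
A 0.47 × 1200 × 1.7×10⁻⁴ = 0.09588 m
A total: 0.30090 m
B 0–100 m: 100 × 0.92 × 1.9×10⁻⁴ = 0.01748 m
B Layer 2: 1.6×10⁻⁴ × 390 × 0.39 = 0.024336 m
B 490–1230 m: 0.92×10⁻⁴ × 0.2 × 740 = 0.013616 m
B total: 0.055432 m
Ratio: 0.30090 / 0.055432 ≈ 5.428

≈ 5.43×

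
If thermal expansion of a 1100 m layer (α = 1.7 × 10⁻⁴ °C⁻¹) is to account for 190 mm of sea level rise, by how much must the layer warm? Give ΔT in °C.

ΔT = Δh/(αH) = 0.19 / (1.7×10⁻⁴ × 1100) ≈ 1.016 °C

about 1.0 °C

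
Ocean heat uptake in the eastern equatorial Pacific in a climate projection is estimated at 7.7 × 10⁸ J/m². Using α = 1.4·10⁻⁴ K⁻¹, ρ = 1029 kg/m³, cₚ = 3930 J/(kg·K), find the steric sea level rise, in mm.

Δh = αQ/(ρcₚ) = 1.4×10⁻⁴ × 7.7×10⁸ / (1029 × 3930) ≈ 0.026657 m

26.7 mm of thermosteric rise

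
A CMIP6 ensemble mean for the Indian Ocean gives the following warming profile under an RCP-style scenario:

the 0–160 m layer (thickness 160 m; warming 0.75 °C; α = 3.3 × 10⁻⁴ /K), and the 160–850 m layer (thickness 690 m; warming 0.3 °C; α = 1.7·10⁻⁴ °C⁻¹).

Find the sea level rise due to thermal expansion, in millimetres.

Δh = 75 mm

0.75 × 3.3×10⁻⁴ × 160 = 0.03960 m
160–850 m: 0.3 × 690 × 1.7×10⁻⁴ = 0.03519 m
Δh = 0.03960 + 0.03519 = 0.07479 m ≈ 75 mm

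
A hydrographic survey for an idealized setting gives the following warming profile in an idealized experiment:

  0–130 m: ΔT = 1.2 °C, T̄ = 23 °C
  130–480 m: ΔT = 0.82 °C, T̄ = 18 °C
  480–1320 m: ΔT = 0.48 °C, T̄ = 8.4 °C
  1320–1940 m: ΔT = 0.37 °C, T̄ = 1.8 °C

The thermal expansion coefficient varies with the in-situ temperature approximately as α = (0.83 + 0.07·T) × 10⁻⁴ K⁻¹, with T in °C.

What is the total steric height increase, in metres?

Layer 1: α = (0.83 + 0.07×23)×10⁻⁴ = 2.44×10⁻⁴ K⁻¹
Layer 2: α = (0.83 + 0.07×18)×10⁻⁴ = 2.09×10⁻⁴ K⁻¹
Layer 3: α = (0.83 + 0.07×8.4)×10⁻⁴ = 1.418×10⁻⁴ K⁻¹
Layer 4: α = (0.83 + 0.07×1.8)×10⁻⁴ = 0.956×10⁻⁴ K⁻¹
130 × 2.44×10⁻⁴ × 1.2 = 0.038064 m
2.09×10⁻⁴ × 0.82 × 350 = 0.059983 m
0.48 × 1.418×10⁻⁴ × 840 = 0.05717376 m
620 × 0.956×10⁻⁴ × 0.37 = 0.02193064 m
Δh = 0.038064 + 0.059983 + 0.05717376 + 0.02193064 = 0.1771514 m ≈ 0.177 m

Δh = 0.177 m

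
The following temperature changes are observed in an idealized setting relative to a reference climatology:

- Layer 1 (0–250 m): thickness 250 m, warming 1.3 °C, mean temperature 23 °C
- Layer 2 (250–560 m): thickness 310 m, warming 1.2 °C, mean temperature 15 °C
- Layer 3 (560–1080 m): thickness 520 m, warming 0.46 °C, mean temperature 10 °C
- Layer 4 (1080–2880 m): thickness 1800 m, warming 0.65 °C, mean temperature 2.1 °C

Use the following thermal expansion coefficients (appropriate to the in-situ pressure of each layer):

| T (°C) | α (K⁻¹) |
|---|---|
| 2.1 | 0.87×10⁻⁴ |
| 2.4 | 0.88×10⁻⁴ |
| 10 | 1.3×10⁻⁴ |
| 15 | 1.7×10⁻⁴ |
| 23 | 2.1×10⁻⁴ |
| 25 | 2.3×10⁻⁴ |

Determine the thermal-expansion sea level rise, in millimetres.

Layer 1 at 23 °C → α = 2.1×10⁻⁴ K⁻¹
Layer 2 at 15 °C → α = 1.7×10⁻⁴ K⁻¹
Layer 3 at 10 °C → α = 1.3×10⁻⁴ K⁻¹
Layer 4 at 2.1 °C → α = 0.87×10⁻⁴ K⁻¹
2.1×10⁻⁴ × 1.3 × 250 = 0.06825 m
Layer 2: 1.2 × 310 × 1.7×10⁻⁴ = 0.06324 m
1.3×10⁻⁴ × 0.46 × 520 = 0.031096 m
1080–2880 m: 0.65 × 1800 × 0.87×10⁻⁴ = 0.10179 m
Δh = 0.06825 + 0.06324 + 0.031096 + 0.10179 = 0.264376 m

260 mm of thermosteric rise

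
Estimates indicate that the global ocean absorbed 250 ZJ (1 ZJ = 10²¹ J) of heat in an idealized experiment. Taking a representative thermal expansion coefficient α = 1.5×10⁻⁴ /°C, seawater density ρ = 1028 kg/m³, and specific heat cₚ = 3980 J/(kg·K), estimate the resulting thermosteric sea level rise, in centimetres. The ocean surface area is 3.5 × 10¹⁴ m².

Per unit area: Q = 250×10²¹ / (3.5×10¹⁴) ≈ 7.143×10⁸ J/m²
Δh = αQ/(ρcₚ) = 1.5×10⁻⁴ × 7.143×10⁸ / (1028 × 3980) ≈ 0.026188 m

Δh ≈ 2.62 cm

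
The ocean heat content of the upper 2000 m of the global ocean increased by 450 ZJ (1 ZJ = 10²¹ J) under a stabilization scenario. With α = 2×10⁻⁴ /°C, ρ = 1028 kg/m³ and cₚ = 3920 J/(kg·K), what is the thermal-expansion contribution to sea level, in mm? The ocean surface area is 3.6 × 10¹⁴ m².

Per unit area: Q = 450×10²¹ / (3.6×10¹⁴) = 1.25×10⁹ J/m²
Δh = αQ/(ρcₚ) = 2×10⁻⁴ × 1.25×10⁹ / (1028 × 3920) ≈ 0.062038 m

Δh ≈ 62.0 mm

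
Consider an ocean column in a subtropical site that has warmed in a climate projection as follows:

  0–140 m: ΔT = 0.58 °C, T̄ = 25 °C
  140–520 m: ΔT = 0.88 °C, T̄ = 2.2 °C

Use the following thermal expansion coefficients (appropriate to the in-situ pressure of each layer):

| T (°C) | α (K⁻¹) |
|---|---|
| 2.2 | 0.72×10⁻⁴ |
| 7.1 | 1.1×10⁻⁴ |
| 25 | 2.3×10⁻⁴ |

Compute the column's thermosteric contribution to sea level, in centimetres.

Layer 1 at 25 °C → α = 2.3×10⁻⁴ K⁻¹
Layer 2 at 2.2 °C → α = 0.72×10⁻⁴ K⁻¹
0.58 × 2.3×10⁻⁴ × 140 = 0.018676 m
140–520 m: 380 × 0.88 × 0.72×10⁻⁴ = 0.0240768 m
Δh = 0.018676 + 0.0240768 = 0.0427528 m ≈ 4.28 cm

4.28 cm of thermosteric rise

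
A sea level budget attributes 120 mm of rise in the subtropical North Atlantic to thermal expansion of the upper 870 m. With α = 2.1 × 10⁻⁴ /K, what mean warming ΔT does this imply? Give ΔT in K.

ΔT = Δh/(αH) = 0.12 / (2.1×10⁻⁴ × 870) ≈ 0.6568 K

0.657 K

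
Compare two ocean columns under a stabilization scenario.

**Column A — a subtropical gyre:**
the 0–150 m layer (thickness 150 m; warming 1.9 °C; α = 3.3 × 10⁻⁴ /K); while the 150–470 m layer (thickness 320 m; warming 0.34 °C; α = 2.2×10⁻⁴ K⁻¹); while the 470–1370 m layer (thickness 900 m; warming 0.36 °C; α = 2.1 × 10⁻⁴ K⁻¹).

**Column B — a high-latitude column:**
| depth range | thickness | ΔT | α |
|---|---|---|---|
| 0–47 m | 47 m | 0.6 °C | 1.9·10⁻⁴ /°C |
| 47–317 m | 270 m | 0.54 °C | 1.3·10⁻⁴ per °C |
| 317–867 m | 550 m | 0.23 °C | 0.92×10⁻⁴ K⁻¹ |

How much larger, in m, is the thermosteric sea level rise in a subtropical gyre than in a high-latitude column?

Δh_A − Δh_B ≈ 0.150 m

A Layer 1: 150 × 1.9 × 3.3×10⁻⁴ = 0.09405 m
A Layer 2: 320 × 0.34 × 2.2×10⁻⁴ = 0.023936 m
A Layer 3: 900 × 2.1×10⁻⁴ × 0.36 = 0.06804 m
A total: 0.186026 m
B 0–47 m: 0.6 × 47 × 1.9×10⁻⁴ = 0.005358 m
B Layer 2: 0.54 × 1.3×10⁻⁴ × 270 = 0.018954 m
B 317–867 m: 0.92×10⁻⁴ × 550 × 0.23 = 0.011638 m
B total: 0.03595 m
Difference: 0.186026 − 0.03595 = 0.150076 m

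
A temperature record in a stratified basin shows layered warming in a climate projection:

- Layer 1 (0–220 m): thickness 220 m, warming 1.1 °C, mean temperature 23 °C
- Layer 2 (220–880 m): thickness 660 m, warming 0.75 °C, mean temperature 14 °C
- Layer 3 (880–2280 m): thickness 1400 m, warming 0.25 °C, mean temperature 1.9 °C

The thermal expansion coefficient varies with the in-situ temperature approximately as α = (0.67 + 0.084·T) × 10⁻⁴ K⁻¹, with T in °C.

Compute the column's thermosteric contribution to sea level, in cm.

Δh = 18.3 cm

Layer 1: α = (0.67 + 0.084×23)×10⁻⁴ = 2.602×10⁻⁴ K⁻¹
Layer 2: α = (0.67 + 0.084×14)×10⁻⁴ = 1.846×10⁻⁴ K⁻¹
Layer 3: α = (0.67 + 0.084×1.9)×10⁻⁴ = 0.8296×10⁻⁴ K⁻¹
Layer 1: 1.1 × 2.602×10⁻⁴ × 220 = 0.0629684 m
Layer 2: 0.75 × 660 × 1.846×10⁻⁴ = 0.091377 m
880–2280 m: 0.25 × 0.8296×10⁻⁴ × 1400 = 0.029036 m
Δh = 0.0629684 + 0.091377 + 0.029036 = 0.1833814 m ≈ 18.3 cm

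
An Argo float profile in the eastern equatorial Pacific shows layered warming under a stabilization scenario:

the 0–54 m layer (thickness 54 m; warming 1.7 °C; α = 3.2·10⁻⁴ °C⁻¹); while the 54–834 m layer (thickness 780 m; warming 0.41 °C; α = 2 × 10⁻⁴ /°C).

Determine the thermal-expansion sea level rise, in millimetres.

93.3 mm of thermosteric rise

Layer 1: 3.2×10⁻⁴ × 1.7 × 54 = 0.029376 m
0.41 × 780 × 2×10⁻⁴ = 0.06396 m
Δh = 0.029376 + 0.06396 = 0.093336 m ≈ 93.3 mm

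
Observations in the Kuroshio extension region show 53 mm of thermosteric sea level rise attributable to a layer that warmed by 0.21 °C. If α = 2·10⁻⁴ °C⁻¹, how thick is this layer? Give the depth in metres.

H = Δh/(αΔT) = 0.053 / (2×10⁻⁴ × 0.21) ≈ 1262 m

H ≈ 1300 m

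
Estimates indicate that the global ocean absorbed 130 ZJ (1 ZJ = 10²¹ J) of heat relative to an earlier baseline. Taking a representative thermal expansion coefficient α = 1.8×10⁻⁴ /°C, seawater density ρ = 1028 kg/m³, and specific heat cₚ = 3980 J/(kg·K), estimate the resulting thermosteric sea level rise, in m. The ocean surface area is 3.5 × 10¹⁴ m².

Per unit area: Q = 130×10²¹ / (3.5×10¹⁴) ≈ 3.714×10⁸ J/m²
Δh = αQ/(ρcₚ) = 1.8×10⁻⁴ × 3.714×10⁸ / (1028 × 3980) ≈ 0.016339 m

Δh ≈ 0.016 m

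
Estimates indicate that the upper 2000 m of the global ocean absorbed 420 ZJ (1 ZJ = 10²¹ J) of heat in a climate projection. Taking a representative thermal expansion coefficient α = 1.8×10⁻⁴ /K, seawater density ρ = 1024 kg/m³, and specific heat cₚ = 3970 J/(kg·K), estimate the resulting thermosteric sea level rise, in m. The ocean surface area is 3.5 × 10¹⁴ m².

Per unit area: Q = 420×10²¹ / (3.5×10¹⁴) = 1.2×10⁹ J/m²
Δh = αQ/(ρcₚ) = 1.8×10⁻⁴ × 1.2×10⁹ / (1024 × 3970) ≈ 0.053133 m

about 0.0531 m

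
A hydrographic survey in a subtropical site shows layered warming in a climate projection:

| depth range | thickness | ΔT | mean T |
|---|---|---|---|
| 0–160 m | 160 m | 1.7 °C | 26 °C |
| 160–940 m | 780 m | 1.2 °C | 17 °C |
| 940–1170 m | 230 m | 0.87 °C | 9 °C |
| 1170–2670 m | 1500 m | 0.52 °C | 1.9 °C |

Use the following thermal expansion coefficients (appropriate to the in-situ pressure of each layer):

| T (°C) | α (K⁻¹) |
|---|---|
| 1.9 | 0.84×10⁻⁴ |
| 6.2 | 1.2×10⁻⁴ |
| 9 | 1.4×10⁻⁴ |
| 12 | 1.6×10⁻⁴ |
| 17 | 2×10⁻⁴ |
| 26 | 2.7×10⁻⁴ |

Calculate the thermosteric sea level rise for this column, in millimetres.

354 mm of thermosteric rise

Layer 1 at 26 °C → α = 2.7×10⁻⁴ K⁻¹
Layer 2 at 17 °C → α = 2×10⁻⁴ K⁻¹
Layer 3 at 9 °C → α = 1.4×10⁻⁴ K⁻¹
Layer 4 at 1.9 °C → α = 0.84×10⁻⁴ K⁻¹
0–160 m: 2.7×10⁻⁴ × 160 × 1.7 = 0.07344 m
Layer 2: 1.2 × 780 × 2×10⁻⁴ = 0.18720 m
1.4×10⁻⁴ × 0.87 × 230 = 0.028014 m
1170–2670 m: 0.52 × 1500 × 0.84×10⁻⁴ = 0.06552 m
Δh = 0.07344 + 0.18720 + 0.028014 + 0.06552 = 0.354174 m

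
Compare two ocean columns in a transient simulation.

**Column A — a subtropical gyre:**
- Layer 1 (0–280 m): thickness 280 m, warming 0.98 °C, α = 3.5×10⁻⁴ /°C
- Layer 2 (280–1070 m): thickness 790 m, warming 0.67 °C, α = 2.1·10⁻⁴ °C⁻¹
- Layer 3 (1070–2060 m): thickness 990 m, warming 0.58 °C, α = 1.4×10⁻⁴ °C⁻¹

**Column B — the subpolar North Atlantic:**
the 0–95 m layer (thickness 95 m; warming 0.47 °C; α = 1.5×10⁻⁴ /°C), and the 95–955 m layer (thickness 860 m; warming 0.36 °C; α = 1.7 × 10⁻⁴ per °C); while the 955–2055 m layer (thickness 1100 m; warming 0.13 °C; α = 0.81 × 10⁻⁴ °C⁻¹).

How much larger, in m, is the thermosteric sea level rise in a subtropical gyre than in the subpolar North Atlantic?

A 0–280 m: 0.98 × 3.5×10⁻⁴ × 280 = 0.09604 m
A Layer 2: 0.67 × 790 × 2.1×10⁻⁴ = 0.111153 m
A 990 × 1.4×10⁻⁴ × 0.58 = 0.080388 m
A total: 0.287581 m
B 1.5×10⁻⁴ × 95 × 0.47 = 0.0066975 m
B 1.7×10⁻⁴ × 0.36 × 860 = 0.052632 m
B 955–2055 m: 1100 × 0.13 × 0.81×10⁻⁴ = 0.011583 m
B total: 0.0709125 m
Difference: 0.287581 − 0.0709125 = 0.2166685 m

0.22 m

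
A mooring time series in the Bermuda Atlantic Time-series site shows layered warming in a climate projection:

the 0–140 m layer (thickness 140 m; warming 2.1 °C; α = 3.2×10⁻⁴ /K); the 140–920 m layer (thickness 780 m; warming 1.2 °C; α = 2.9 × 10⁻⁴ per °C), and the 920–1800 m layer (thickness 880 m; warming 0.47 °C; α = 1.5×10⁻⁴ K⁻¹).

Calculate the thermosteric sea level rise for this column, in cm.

0–140 m: 3.2×10⁻⁴ × 140 × 2.1 = 0.09408 m
140–920 m: 780 × 2.9×10⁻⁴ × 1.2 = 0.27144 m
Layer 3: 1.5×10⁻⁴ × 880 × 0.47 = 0.06204 m
Δh = 0.09408 + 0.27144 + 0.06204 = 0.42756 m ≈ 43 cm

Δh ≈ 43 cm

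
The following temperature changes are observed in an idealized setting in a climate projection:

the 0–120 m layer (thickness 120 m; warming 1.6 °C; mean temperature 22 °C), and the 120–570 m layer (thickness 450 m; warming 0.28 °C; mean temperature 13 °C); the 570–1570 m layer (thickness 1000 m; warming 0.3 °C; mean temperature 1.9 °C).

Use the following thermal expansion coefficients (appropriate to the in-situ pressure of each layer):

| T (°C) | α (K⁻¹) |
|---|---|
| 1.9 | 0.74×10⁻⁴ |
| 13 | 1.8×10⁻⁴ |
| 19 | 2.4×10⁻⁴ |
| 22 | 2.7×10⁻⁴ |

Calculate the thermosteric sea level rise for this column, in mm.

Layer 1 at 22 °C → α = 2.7×10⁻⁴ K⁻¹
Layer 2 at 13 °C → α = 1.8×10⁻⁴ K⁻¹
Layer 3 at 1.9 °C → α = 0.74×10⁻⁴ K⁻¹
0–120 m: 1.6 × 2.7×10⁻⁴ × 120 = 0.05184 m
Layer 2: 1.8×10⁻⁴ × 450 × 0.28 = 0.02268 m
570–1570 m: 0.74×10⁻⁴ × 0.3 × 1000 = 0.02220 m
Δh = 0.05184 + 0.02268 + 0.02220 = 0.09672 m ≈ 96.7 mm

96.7 mm of thermosteric rise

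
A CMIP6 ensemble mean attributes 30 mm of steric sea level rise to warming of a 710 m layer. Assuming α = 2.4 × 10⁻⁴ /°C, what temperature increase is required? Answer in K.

about 0.176 K

ΔT = Δh/(αH) = 0.03 / (2.4×10⁻⁴ × 710) ≈ 0.1761 K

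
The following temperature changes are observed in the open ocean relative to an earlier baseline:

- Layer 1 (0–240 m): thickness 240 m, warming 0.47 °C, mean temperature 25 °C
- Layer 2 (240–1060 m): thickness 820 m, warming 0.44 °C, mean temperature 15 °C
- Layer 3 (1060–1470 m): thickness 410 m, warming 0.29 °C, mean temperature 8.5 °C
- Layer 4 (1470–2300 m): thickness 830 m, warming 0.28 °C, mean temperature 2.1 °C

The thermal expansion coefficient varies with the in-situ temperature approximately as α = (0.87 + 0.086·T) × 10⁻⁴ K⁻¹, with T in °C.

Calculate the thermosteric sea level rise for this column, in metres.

Δh = 0.155 m

Layer 1: α = (0.87 + 0.086×25)×10⁻⁴ = 3.02×10⁻⁴ K⁻¹
Layer 2: α = (0.87 + 0.086×15)×10⁻⁴ = 2.16×10⁻⁴ K⁻¹
Layer 3: α = (0.87 + 0.086×8.5)×10⁻⁴ = 1.601×10⁻⁴ K⁻¹
Layer 4: α = (0.87 + 0.086×2.1)×10⁻⁴ = 1.0506×10⁻⁴ K⁻¹
Layer 1: 240 × 3.02×10⁻⁴ × 0.47 = 0.0340656 m
2.16×10⁻⁴ × 820 × 0.44 = 0.0779328 m
Layer 3: 1.601×10⁻⁴ × 0.29 × 410 = 0.01903589 m
1470–2300 m: 0.28 × 1.0506×10⁻⁴ × 830 = 0.024415944 m
Δh = 0.0340656 + 0.0779328 + 0.01903589 + 0.024415944 = 0.155450234 m ≈ 0.155 m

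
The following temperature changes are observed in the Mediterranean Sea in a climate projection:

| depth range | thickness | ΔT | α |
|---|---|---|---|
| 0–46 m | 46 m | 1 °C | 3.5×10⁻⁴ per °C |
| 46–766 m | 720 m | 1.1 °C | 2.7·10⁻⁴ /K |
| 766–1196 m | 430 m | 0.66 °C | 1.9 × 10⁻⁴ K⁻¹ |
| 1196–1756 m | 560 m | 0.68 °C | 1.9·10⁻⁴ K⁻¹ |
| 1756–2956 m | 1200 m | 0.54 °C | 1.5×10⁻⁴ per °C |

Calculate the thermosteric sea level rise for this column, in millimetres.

Δh ≈ 453 mm

3.5×10⁻⁴ × 46 × 1 = 0.01610 m
2.7×10⁻⁴ × 1.1 × 720 = 0.21384 m
766–1196 m: 0.66 × 430 × 1.9×10⁻⁴ = 0.053922 m
1196–1756 m: 1.9×10⁻⁴ × 560 × 0.68 = 0.072352 m
1200 × 0.54 × 1.5×10⁻⁴ = 0.09720 m
Δh = 0.01610 + 0.21384 + 0.053922 + 0.072352 + 0.09720 = 0.453414 m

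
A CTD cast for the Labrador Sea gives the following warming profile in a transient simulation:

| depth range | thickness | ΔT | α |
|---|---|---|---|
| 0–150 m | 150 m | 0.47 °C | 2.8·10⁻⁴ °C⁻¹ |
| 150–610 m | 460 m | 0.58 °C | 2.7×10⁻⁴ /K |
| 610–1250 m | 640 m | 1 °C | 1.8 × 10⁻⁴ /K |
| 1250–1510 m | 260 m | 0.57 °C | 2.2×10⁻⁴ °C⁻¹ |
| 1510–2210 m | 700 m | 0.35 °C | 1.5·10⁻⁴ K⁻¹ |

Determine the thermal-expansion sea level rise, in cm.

Layer 1: 0.47 × 150 × 2.8×10⁻⁴ = 0.01974 m
150–610 m: 460 × 0.58 × 2.7×10⁻⁴ = 0.072036 m
610–1250 m: 640 × 1 × 1.8×10⁻⁴ = 0.11520 m
0.57 × 260 × 2.2×10⁻⁴ = 0.032604 m
Layer 5: 0.35 × 1.5×10⁻⁴ × 700 = 0.03675 m
Δh = 0.01974 + 0.072036 + 0.11520 + 0.032604 + 0.03675 = 0.27633 m ≈ 28 cm

28 cm of thermosteric rise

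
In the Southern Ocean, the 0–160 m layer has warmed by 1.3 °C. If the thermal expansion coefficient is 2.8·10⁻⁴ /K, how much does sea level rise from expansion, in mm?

Δh = αΔT·H = 2.8×10⁻⁴ × 1.3 × 160 = 0.05824 m

Δh ≈ 58.2 mm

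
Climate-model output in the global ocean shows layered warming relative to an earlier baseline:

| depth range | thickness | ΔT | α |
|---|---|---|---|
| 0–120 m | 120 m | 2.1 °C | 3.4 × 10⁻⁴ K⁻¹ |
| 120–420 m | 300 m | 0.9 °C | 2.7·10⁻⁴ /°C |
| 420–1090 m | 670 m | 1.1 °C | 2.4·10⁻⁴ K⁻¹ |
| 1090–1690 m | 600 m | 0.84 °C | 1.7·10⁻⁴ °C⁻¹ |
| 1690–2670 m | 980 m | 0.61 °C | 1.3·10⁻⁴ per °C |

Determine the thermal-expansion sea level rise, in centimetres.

49.9 cm

Layer 1: 3.4×10⁻⁴ × 2.1 × 120 = 0.08568 m
120–420 m: 2.7×10⁻⁴ × 300 × 0.9 = 0.07290 m
420–1090 m: 670 × 2.4×10⁻⁴ × 1.1 = 0.17688 m
1090–1690 m: 600 × 1.7×10⁻⁴ × 0.84 = 0.08568 m
Layer 5: 980 × 1.3×10⁻⁴ × 0.61 = 0.077714 m
Δh = 0.08568 + 0.07290 + 0.17688 + 0.08568 + 0.077714 = 0.498854 m ≈ 49.9 cm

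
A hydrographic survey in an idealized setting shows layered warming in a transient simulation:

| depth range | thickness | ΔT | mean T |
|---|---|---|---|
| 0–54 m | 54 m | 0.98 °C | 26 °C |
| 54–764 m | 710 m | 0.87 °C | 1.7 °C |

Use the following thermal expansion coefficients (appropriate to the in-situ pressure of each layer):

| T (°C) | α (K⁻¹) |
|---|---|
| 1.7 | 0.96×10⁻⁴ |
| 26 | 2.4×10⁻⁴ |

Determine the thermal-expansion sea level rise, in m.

Layer 1 at 26 °C → α = 2.4×10⁻⁴ K⁻¹
Layer 2 at 1.7 °C → α = 0.96×10⁻⁴ K⁻¹
Layer 1: 2.4×10⁻⁴ × 0.98 × 54 = 0.0127008 m
54–764 m: 710 × 0.96×10⁻⁴ × 0.87 = 0.0592992 m
Δh = 0.0127008 + 0.0592992 = 0.07200 m ≈ 0.0720 m

Δh = 0.0720 m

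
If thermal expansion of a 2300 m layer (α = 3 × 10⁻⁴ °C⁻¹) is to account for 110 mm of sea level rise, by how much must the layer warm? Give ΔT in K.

0.159 K

ΔT = Δh/(αH) = 0.11 / (3×10⁻⁴ × 2300) ≈ 0.1594 K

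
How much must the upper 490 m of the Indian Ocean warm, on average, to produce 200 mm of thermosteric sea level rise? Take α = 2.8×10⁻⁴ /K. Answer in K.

1.46 K

ΔT = Δh/(αH) = 0.2 / (2.8×10⁻⁴ × 490) ≈ 1.458 K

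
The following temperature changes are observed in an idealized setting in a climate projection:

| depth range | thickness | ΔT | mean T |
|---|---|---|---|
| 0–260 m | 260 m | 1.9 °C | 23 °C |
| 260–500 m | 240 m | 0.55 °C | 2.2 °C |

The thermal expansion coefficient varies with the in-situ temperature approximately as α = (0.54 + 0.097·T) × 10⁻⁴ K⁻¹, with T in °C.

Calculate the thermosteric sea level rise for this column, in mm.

Δh ≈ 147 mm

Layer 1: α = (0.54 + 0.097×23)×10⁻⁴ = 2.771×10⁻⁴ K⁻¹
Layer 2: α = (0.54 + 0.097×2.2)×10⁻⁴ = 0.7534×10⁻⁴ K⁻¹
Layer 1: 2.771×10⁻⁴ × 1.9 × 260 = 0.1368874 m
0.55 × 240 × 0.7534×10⁻⁴ = 0.00994488 m
Δh = 0.1368874 + 0.00994488 = 0.14683228 m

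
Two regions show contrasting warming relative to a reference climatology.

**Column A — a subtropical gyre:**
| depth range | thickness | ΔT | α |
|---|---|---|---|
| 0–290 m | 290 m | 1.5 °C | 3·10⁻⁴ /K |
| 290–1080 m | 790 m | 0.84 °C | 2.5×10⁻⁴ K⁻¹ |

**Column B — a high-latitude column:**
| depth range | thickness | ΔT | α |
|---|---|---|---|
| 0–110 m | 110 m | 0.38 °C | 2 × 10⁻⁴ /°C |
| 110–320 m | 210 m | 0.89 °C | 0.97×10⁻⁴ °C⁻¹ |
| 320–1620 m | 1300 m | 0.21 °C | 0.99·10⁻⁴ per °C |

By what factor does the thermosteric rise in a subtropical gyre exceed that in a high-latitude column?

≈ 5.54×

A 3×10⁻⁴ × 1.5 × 290 = 0.13050 m
A 290–1080 m: 0.84 × 790 × 2.5×10⁻⁴ = 0.16590 m
A total: 0.29640 m
B 110 × 0.38 × 2×10⁻⁴ = 0.00836 m
B 110–320 m: 210 × 0.97×10⁻⁴ × 0.89 = 0.0181293 m
B 0.99×10⁻⁴ × 0.21 × 1300 = 0.027027 m
B total: 0.0535163 m
Ratio: 0.29640 / 0.0535163 ≈ 5.538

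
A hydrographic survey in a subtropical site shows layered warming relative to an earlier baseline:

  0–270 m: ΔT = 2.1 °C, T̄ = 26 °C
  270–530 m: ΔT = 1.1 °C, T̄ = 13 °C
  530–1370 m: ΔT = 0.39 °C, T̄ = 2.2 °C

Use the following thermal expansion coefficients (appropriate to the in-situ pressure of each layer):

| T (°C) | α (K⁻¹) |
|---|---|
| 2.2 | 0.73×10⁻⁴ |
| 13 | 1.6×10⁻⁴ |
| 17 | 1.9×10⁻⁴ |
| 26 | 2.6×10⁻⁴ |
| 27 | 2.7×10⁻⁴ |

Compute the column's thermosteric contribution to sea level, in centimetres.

Layer 1 at 26 °C → α = 2.6×10⁻⁴ K⁻¹
Layer 2 at 13 °C → α = 1.6×10⁻⁴ K⁻¹
Layer 3 at 2.2 °C → α = 0.73×10⁻⁴ K⁻¹
Layer 1: 2.6×10⁻⁴ × 270 × 2.1 = 0.14742 m
270–530 m: 1.6×10⁻⁴ × 1.1 × 260 = 0.04576 m
530–1370 m: 840 × 0.73×10⁻⁴ × 0.39 = 0.0239148 m
Δh = 0.14742 + 0.04576 + 0.0239148 = 0.2170948 m

Δh ≈ 22 cm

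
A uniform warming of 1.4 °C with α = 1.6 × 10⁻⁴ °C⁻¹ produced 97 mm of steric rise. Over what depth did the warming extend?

about 433 m

H = Δh/(αΔT) = 0.097 / (1.6×10⁻⁴ × 1.4) ≈ 433.0 m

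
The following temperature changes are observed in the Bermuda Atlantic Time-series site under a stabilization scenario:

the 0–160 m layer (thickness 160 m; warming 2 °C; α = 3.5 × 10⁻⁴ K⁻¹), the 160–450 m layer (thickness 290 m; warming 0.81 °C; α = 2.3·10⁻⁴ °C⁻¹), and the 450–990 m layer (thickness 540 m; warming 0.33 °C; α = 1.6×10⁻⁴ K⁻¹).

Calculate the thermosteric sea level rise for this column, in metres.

0–160 m: 2 × 160 × 3.5×10⁻⁴ = 0.11200 m
Layer 2: 2.3×10⁻⁴ × 0.81 × 290 = 0.054027 m
1.6×10⁻⁴ × 540 × 0.33 = 0.028512 m
Δh = 0.11200 + 0.054027 + 0.028512 = 0.194539 m ≈ 0.195 m

0.195 m of thermosteric rise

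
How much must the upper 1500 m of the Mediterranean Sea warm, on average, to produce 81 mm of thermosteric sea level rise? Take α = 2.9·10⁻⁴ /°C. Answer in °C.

ΔT = Δh/(αH) = 0.081 / (2.9×10⁻⁴ × 1500) ≈ 0.1862 °C

0.186 °C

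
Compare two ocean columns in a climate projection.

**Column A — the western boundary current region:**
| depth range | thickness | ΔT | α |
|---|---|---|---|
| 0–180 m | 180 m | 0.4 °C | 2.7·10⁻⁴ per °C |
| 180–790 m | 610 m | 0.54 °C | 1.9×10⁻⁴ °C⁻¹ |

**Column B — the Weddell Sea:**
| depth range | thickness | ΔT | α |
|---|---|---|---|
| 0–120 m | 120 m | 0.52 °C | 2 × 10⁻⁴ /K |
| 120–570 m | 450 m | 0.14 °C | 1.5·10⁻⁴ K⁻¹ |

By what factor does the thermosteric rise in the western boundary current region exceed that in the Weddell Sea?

A 0–180 m: 0.4 × 180 × 2.7×10⁻⁴ = 0.01944 m
A Layer 2: 0.54 × 1.9×10⁻⁴ × 610 = 0.062586 m
A total: 0.082026 m
B Layer 1: 120 × 2×10⁻⁴ × 0.52 = 0.01248 m
B 120–570 m: 450 × 1.5×10⁻⁴ × 0.14 = 0.00945 m
B total: 0.02193 m
Ratio: 0.082026 / 0.02193 ≈ 3.740

≈ 3.7×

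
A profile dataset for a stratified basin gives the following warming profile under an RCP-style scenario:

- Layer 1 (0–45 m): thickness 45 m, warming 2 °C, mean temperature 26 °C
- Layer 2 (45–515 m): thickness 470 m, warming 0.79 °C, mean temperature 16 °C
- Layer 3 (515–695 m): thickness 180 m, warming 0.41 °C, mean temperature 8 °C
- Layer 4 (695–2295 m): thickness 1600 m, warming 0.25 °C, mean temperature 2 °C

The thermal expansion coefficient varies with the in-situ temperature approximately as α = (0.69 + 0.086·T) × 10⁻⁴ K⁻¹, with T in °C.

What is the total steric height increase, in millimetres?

Δh = 148 mm

Layer 1: α = (0.69 + 0.086×26)×10⁻⁴ = 2.926×10⁻⁴ K⁻¹
Layer 2: α = (0.69 + 0.086×16)×10⁻⁴ = 2.066×10⁻⁴ K⁻¹
Layer 3: α = (0.69 + 0.086×8)×10⁻⁴ = 1.378×10⁻⁴ K⁻¹
Layer 4: α = (0.69 + 0.086×2)×10⁻⁴ = 0.862×10⁻⁴ K⁻¹
Layer 1: 2 × 2.926×10⁻⁴ × 45 = 0.026334 m
45–515 m: 2.066×10⁻⁴ × 0.79 × 470 = 0.07671058 m
Layer 3: 0.41 × 1.378×10⁻⁴ × 180 = 0.01016964 m
Layer 4: 1600 × 0.862×10⁻⁴ × 0.25 = 0.03448 m
Δh = 0.026334 + 0.07671058 + 0.01016964 + 0.03448 = 0.14769422 m ≈ 148 mm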